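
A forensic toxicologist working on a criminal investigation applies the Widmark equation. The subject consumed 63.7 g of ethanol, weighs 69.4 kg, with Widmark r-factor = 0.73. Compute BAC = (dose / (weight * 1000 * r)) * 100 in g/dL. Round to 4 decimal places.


Applying the Widmark formula:
BAC = (dose_g / (body_wt * 1000 * r)) * 100
Denominator = 69.4 * 1000 * 0.73 = 50662
BAC = (63.7 / 50662) * 100
BAC = 0.1257 g/dL

0.1257


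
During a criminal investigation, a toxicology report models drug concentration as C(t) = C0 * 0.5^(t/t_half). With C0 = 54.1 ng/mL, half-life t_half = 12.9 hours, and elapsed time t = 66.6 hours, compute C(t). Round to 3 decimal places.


Drug concentration decay:
Number of half-lives = t / t_half = 66.6 / 12.9 = 5.162791
Decay factor = 0.5^5.162791 = 0.02791548
C(t) = 54.1 * 0.02791548 = 1.510 ng/mL

1.510


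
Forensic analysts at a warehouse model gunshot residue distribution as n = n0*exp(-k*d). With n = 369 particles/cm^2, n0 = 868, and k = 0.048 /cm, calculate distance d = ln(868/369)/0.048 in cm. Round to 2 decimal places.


GSR distance calculation:
n0/n = 868 / 369 = 2.352304
ln(n0/n) = 0.855395
d = 0.855395 / 0.048 = 17.82 cm

17.82


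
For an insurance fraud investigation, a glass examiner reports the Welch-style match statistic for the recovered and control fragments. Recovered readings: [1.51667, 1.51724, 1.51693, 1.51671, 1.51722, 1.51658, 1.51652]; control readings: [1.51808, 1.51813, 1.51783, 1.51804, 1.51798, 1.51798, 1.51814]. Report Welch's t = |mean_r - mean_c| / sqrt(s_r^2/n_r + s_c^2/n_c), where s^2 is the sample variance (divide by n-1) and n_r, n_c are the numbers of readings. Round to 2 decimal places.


Welch's t-criterion for glass RI comparison:
Recovered mean = sum / n_r = 10.61787 / 7 = 1.5168386
Control mean = sum / n_c = 10.62618 / 7 = 1.5180257
Recovered sample variance s_r^2 = 8.80476e-08
Control sample variance s_c^2 = 1.15952e-08
Welch SE (unpooled) = sqrt(s_r^2/n_r + s_c^2/n_c) = sqrt(1.25782e-08 + 1.65646e-09) = sqrt(1.42347e-08) = 0.000119309
|mean_r - mean_c| = 0.00118714
t = 0.00118714 / 0.000119309 = 9.95

9.95


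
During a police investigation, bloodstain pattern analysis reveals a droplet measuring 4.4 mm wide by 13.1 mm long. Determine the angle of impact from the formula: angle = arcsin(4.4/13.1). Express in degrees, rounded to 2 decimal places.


Blood spatter impact angle calculation:
width / length = 4.4 / 13.1 = 0.335878
angle = arcsin(0.335878)
angle = 19.63 degrees

19.63


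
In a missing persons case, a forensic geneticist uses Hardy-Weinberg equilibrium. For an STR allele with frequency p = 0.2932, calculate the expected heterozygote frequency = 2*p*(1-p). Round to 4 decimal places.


Hardy-Weinberg heterozygote frequency:
q = 1 - p = 1 - 0.2932 = 0.7068
2pq = 2 * 0.2932 * 0.7068 = 0.4145

0.4145


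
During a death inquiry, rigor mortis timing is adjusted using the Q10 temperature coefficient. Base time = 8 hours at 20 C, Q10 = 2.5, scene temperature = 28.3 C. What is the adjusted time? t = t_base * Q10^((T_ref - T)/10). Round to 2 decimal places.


Rigor mortis time adjustment:
Exponent = (T_ref - T_actual) / 10 = (20 - 28.3) / 10 = -0.83
Q10 factor = 2.5^-0.83 = 0.46742
t_adjusted = 8 * 0.46742 = 3.74 hours

3.74


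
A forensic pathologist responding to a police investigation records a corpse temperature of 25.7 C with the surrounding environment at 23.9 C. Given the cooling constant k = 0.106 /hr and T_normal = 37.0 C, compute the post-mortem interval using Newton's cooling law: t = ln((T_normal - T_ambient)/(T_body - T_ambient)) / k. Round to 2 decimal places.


Using Newton's law of cooling:
t = ln((T_normal - T_ambient) / (T_body - T_ambient)) / k
T_normal - T_ambient = 13.1
T_body - T_ambient = 1.8
Ratio = 7.277778
ln(ratio) = 1.984826
t = 1.984826 / 0.106 = 18.72 hours

18.72


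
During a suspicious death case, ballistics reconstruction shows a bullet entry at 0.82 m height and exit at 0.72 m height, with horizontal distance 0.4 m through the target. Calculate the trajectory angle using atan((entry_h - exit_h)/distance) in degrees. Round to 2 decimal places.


Bullet trajectory angle:
Height difference = 0.82 - 0.72 = 0.1 m
angle = atan(0.1 / 0.4)
angle = atan(0.25)
angle = 14.04 degrees

14.04


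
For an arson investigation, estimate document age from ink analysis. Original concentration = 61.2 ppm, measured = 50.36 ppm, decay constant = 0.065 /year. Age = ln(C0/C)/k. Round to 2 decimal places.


Document age estimation:
C0/C = 61.2 / 50.36 = 1.21525
ln(C0/C) = 0.19495
t = 0.19495 / 0.065 = 3.00 years

3.00


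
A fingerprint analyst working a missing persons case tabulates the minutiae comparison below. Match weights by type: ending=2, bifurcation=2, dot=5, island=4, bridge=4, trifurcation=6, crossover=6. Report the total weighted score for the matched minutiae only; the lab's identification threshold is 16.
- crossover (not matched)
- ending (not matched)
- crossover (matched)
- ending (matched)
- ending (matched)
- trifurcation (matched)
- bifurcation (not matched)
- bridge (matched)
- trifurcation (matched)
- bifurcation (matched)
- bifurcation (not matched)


Weighted minutiae match score:
  crossover: not matched, +0
  ending: not matched, +0
  crossover: matched, +6 (running total 6)
  ending: matched, +2 (running total 8)
  ending: matched, +2 (running total 10)
  trifurcation: matched, +6 (running total 16)
  bifurcation: not matched, +0
  bridge: matched, +4 (running total 20)
  trifurcation: matched, +6 (running total 26)
  bifurcation: matched, +2 (running total 28)
  bifurcation: not matched, +0
Total score = 28
Threshold = 16; verdict = identification

28


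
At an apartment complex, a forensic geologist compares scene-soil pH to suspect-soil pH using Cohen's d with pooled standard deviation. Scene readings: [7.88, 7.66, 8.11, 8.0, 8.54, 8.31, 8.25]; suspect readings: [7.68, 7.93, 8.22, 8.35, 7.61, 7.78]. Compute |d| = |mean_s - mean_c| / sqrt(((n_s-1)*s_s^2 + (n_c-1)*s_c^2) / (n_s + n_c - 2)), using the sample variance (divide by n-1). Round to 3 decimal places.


Pooled-variance Cohen's d for soil pH comparison:
Scene mean = 56.75 / 7 = 8.107143
Suspect mean = 47.57 / 6 = 7.928333
Scene sample variance s_s^2 = 0.085324
Suspect sample variance s_c^2 = 0.089577
Pooled variance = ((n_s-1)*s_s^2 + (n_c-1)*s_c^2) / (n_s + n_c - 2) = 0.087257
Pooled SD = sqrt(0.087257) = 0.295393
Mean difference = 0.17881
|d| = |0.17881| / 0.295393 = 0.605

0.605


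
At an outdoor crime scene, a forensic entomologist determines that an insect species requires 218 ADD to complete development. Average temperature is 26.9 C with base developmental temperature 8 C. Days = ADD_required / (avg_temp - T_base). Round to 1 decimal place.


Insect development time:
Effective temperature = avg_temp - T_base = 26.9 - 8 = 18.9 C
Days = ADD / effective_temp = 218 / 18.9 = 11.5 days

11.5


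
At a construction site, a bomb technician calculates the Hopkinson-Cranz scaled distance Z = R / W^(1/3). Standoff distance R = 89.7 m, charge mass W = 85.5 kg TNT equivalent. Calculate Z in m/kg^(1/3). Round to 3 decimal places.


Scaled distance calculation:
W^(1/3) = 85.5^(1/3) = 4.405434
Z = R / W^(1/3) = 89.7 / 4.405434
Z = 20.361 m/kg^(1/3)

20.361


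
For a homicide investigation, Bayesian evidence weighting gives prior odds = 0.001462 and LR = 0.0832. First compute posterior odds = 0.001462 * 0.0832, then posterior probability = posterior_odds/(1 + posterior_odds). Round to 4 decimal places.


Bayesian evidence evaluation:
Posterior odds = prior_odds * LR = 0.001462 * 0.0832 = 0.0001216384
Posterior probability = posterior_odds / (1 + posterior_odds)
= 0.0001216384 / (1 + 0.0001216384)
= 0.0001216384 / 1.0001216384
= 0.0001

0.0001


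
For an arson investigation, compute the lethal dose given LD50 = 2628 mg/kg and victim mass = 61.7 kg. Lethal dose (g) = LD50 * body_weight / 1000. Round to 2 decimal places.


Lethal dose calculation:
Lethal dose = LD50 * body_weight / 1000
= 2628 * 61.7 / 1000
= 162147.6 / 1000
= 162.15 g

162.15


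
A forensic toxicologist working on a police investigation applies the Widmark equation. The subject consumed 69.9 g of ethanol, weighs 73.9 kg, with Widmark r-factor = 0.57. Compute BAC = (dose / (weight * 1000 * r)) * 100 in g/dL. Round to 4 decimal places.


Applying the Widmark formula:
BAC = (dose_g / (body_wt * 1000 * r)) * 100
Denominator = 73.9 * 1000 * 0.57 = 42123
BAC = (69.9 / 42123) * 100
BAC = 0.1659 g/dL

0.1659


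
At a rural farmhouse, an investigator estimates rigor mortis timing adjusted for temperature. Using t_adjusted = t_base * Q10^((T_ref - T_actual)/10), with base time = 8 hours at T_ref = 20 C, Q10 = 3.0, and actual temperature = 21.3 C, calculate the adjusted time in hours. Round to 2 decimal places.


Rigor mortis time adjustment:
Exponent = (T_ref - T_actual) / 10 = (20 - 21.3) / 10 = -0.13
Q10 factor = 3.0^-0.13 = 0.86691
t_adjusted = 8 * 0.86691 = 6.94 hours

6.94


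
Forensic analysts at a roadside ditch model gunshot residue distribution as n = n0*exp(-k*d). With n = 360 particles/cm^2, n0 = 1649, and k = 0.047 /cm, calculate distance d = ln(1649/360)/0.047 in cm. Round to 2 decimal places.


GSR distance calculation:
n0/n = 1649 / 360 = 4.580556
ln(n0/n) = 1.52182
d = 1.52182 / 0.047 = 32.38 cm

32.38


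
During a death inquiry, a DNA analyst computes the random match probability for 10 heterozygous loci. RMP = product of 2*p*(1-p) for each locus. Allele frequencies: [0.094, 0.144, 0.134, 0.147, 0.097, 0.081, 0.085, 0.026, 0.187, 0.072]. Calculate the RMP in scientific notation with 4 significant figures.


Computing RMP for 10 loci:
Locus 1: 2 * 0.094 * 0.906 = 0.170328
Locus 2: 2 * 0.144 * 0.856 = 0.246528
Locus 3: 2 * 0.134 * 0.866 = 0.232088
Locus 4: 2 * 0.147 * 0.853 = 0.250782
Locus 5: 2 * 0.097 * 0.903 = 0.175182
Locus 6: 2 * 0.081 * 0.919 = 0.148878
Locus 7: 2 * 0.085 * 0.915 = 0.15555
Locus 8: 2 * 0.026 * 0.974 = 0.050648
Locus 9: 2 * 0.187 * 0.813 = 0.304062
Locus 10: 2 * 0.072 * 0.928 = 0.133632
RMP = 2.040e-08

2.040e-08


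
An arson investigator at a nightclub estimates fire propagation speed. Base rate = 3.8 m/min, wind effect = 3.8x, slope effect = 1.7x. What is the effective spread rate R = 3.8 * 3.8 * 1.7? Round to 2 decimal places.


Fire spread rate calculation:
R = R0 * wind_factor * slope_factor
= 3.8 * 3.8 * 1.7
= 14.44 * 1.7
= 24.55 m/min

24.55


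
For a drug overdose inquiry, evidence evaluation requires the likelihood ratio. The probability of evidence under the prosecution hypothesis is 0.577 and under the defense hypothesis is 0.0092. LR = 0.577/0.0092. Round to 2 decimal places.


Likelihood ratio calculation:
LR = P(E|Hp) / P(E|Hd)
LR = 0.577 / 0.0092
LR = 62.72

62.72


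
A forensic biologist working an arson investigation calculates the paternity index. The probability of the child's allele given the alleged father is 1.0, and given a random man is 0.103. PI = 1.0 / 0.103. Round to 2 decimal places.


Paternity Index calculation:
PI = P(allele|father) / P(allele|random)
PI = 1.0 / 0.103
PI = 9.71

9.71


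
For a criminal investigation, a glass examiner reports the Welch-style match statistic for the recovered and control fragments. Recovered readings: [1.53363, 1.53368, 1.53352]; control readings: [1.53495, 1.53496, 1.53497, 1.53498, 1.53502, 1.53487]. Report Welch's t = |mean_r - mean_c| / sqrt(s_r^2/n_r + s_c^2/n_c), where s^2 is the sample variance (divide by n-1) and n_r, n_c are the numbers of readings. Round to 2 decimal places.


Welch's t-criterion for glass RI comparison:
Recovered mean = sum / n_r = 4.60083 / 3 = 1.53361
Control mean = sum / n_c = 9.20975 / 6 = 1.5349583
Recovered sample variance s_r^2 = 6.7e-09
Control sample variance s_c^2 = 2.45667e-09
Welch SE (unpooled) = sqrt(s_r^2/n_r + s_c^2/n_c) = sqrt(2.23333e-09 + 4.09444e-10) = sqrt(2.64277e-09) = 5.14079e-05
|mean_r - mean_c| = 0.00134833
t = 0.00134833 / 5.14079e-05 = 26.23

26.23


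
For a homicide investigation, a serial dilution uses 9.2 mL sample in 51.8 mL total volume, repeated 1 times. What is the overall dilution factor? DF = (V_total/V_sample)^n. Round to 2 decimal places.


Dilution factor calculation:
Single dilution = V_total / V_sample = 51.8 / 9.2 ≈ 5.630435
Number of dilutions = 1
Total DF = (51.8 / 9.2)^1 (full precision, rounded at the end) = 5.63

5.63


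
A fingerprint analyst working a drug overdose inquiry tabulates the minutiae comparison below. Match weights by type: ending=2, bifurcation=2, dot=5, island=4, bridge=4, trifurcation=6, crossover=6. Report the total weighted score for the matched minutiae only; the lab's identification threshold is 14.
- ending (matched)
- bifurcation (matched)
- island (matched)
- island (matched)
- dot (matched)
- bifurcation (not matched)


Weighted minutiae match score:
  ending: matched, +2 (running total 2)
  bifurcation: matched, +2 (running total 4)
  island: matched, +4 (running total 8)
  island: matched, +4 (running total 12)
  dot: matched, +5 (running total 17)
  bifurcation: not matched, +0
Total score = 17
Threshold = 14; verdict = identification

17


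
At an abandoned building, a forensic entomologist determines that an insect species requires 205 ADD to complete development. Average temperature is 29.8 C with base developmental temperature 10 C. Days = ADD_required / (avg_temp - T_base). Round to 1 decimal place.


Insect development time:
Effective temperature = avg_temp - T_base = 29.8 - 10 = 19.8 C
Days = ADD / effective_temp = 205 / 19.8 = 10.4 days

10.4


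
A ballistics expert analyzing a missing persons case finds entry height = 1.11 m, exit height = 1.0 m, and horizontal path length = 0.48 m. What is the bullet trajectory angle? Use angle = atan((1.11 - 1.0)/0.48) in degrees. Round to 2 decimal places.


Bullet trajectory angle:
Height difference = 1.11 - 1.0 = 0.11 m
angle = atan(0.11 / 0.48)
angle = atan(0.229167)
angle = 12.91 degrees

12.91


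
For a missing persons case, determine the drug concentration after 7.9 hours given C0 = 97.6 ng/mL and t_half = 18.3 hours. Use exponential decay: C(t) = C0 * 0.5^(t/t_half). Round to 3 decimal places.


Drug concentration decay:
Number of half-lives = t / t_half = 7.9 / 18.3 = 0.431694
Decay factor = 0.5^0.431694 = 0.74139074
C(t) = 97.6 * 0.74139074 = 72.360 ng/mL

72.360


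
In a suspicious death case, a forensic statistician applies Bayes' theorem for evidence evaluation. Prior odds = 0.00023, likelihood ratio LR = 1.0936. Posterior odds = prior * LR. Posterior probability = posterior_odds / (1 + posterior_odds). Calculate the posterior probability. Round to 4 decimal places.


Bayesian evidence evaluation:
Posterior odds = prior_odds * LR = 0.00023 * 1.0936 = 0.000251528
Posterior probability = posterior_odds / (1 + posterior_odds)
= 0.000251528 / (1 + 0.000251528)
= 0.000251528 / 1.000251528
= 0.0003

0.0003


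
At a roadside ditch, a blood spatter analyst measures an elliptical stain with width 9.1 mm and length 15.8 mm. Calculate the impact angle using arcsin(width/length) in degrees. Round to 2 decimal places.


Blood spatter impact angle calculation:
width / length = 9.1 / 15.8 = 0.575949
angle = arcsin(0.575949)
angle = 35.17 degrees

35.17


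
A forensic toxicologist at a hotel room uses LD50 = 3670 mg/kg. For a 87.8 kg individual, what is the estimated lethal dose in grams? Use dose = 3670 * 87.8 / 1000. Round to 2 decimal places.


Lethal dose calculation:
Lethal dose = LD50 * body_weight / 1000
= 3670 * 87.8 / 1000
= 322226 / 1000
= 322.23 g

322.23


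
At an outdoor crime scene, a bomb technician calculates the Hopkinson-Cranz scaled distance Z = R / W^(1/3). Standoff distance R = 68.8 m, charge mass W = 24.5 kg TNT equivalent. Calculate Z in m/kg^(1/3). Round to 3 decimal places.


Scaled distance calculation:
W^(1/3) = 24.5^(1/3) = 2.904393
Z = R / W^(1/3) = 68.8 / 2.904393
Z = 23.688 m/kg^(1/3)

23.688


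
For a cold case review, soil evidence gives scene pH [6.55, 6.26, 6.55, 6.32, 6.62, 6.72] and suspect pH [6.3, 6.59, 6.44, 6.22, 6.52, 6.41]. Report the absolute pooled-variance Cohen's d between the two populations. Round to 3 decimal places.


Pooled-variance Cohen's d for soil pH comparison:
Scene mean = 39.02 / 6 = 6.503333
Suspect mean = 38.48 / 6 = 6.413333
Scene sample variance s_s^2 = 0.031547
Suspect sample variance s_c^2 = 0.018707
Pooled variance = ((n_s-1)*s_s^2 + (n_c-1)*s_c^2) / (n_s + n_c - 2) = 0.025127
Pooled SD = sqrt(0.025127) = 0.158515
Mean difference = 0.09
|d| = |0.09| / 0.158515 = 0.568

0.568


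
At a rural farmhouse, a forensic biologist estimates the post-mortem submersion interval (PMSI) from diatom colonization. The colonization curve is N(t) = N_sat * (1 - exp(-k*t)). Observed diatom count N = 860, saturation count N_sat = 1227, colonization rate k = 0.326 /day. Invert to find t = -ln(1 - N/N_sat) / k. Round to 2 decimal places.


PMSI from diatom colonization curve:
N / N_sat = 860 / 1227 = 0.700896
1 - N/N_sat = 0.299104
ln(1 - N/N_sat) = -1.206964
t = -ln(1 - N/N_sat) / k = -(-1.206964) / 0.326 = 3.70 days

3.70


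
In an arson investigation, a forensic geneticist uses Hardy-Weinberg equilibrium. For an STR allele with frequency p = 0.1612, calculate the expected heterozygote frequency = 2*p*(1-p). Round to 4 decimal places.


Hardy-Weinberg heterozygote frequency:
q = 1 - p = 1 - 0.1612 = 0.8388
2pq = 2 * 0.1612 * 0.8388 = 0.2704

0.2704


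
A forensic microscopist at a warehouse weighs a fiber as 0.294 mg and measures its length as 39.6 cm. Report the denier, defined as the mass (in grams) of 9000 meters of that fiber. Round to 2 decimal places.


Denier calculation:
Mass in grams = 0.294 mg / 1000 = 0.000294 g
Length in meters = 39.6 cm / 100 = 0.396 m
Linear density = mass / length = 0.000294 / 0.396 = 0.00074242 g/m
Denier = (g/m) * 9000 = 0.00074242 * 9000 = 6.68

6.68


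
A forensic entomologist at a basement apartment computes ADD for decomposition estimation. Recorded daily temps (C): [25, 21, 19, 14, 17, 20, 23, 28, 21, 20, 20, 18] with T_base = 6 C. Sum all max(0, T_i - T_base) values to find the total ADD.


Computing ADD day by day:
Day 1: max(0, 25 - 6) = 19
Day 2: max(0, 21 - 6) = 15
Day 3: max(0, 19 - 6) = 13
Day 4: max(0, 14 - 6) = 8
Day 5: max(0, 17 - 6) = 11
Day 6: max(0, 20 - 6) = 14
Day 7: max(0, 23 - 6) = 17
Day 8: max(0, 28 - 6) = 22
Day 9: max(0, 21 - 6) = 15
Day 10: max(0, 20 - 6) = 14
Day 11: max(0, 20 - 6) = 14
Day 12: max(0, 18 - 6) = 12
Total ADD = 174

174


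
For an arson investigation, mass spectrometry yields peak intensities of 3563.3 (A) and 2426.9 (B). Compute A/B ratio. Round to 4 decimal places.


Spectral peak ratio:
Peak A = 3563.3 counts
Peak B = 2426.9 counts
Ratio = 3563.3 / 2426.9 = 1.4683

1.4683


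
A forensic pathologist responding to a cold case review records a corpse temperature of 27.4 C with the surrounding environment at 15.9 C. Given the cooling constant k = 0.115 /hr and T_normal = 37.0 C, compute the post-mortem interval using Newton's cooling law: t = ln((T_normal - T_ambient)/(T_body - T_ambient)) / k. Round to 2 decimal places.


Using Newton's law of cooling:
t = ln((T_normal - T_ambient) / (T_body - T_ambient)) / k
T_normal - T_ambient = 21.1
T_body - T_ambient = 11.5
Ratio = 1.834783
ln(ratio) = 0.606926
t = 0.606926 / 0.115 = 5.28 hours

5.28


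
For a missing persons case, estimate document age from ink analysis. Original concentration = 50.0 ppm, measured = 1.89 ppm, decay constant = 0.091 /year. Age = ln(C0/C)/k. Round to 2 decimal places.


Document age estimation:
C0/C = 50.0 / 1.89 = 26.455026
ln(C0/C) = 3.275446
t = 3.275446 / 0.091 = 35.99 years

35.99


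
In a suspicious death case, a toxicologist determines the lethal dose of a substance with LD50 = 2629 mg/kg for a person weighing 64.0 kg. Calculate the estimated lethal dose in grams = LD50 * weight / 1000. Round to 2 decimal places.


Lethal dose calculation:
Lethal dose = LD50 * body_weight / 1000
= 2629 * 64.0 / 1000
= 168256 / 1000
= 168.26 g

168.26


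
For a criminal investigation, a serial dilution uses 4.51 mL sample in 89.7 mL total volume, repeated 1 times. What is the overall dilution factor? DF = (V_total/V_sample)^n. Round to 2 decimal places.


Dilution factor calculation:
Single dilution = V_total / V_sample = 89.7 / 4.51 ≈ 19.889135
Number of dilutions = 1
Total DF = (89.7 / 4.51)^1 (full precision, rounded at the end) = 19.89

19.89


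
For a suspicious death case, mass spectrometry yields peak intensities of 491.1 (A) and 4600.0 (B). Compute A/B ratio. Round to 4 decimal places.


Spectral peak ratio:
Peak A = 491.1 counts
Peak B = 4600.0 counts
Ratio = 491.1 / 4600.0 = 0.1068

0.1068


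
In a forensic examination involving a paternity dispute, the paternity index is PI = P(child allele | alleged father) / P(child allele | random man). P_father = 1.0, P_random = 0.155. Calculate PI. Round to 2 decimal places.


Paternity Index calculation:
PI = P(allele|father) / P(allele|random)
PI = 1.0 / 0.155
PI = 6.45

6.45


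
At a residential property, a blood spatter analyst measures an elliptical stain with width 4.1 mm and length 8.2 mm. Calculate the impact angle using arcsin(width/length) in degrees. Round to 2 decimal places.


Blood spatter impact angle calculation:
width / length = 4.1 / 8.2 = 0.5
angle = arcsin(0.5)
angle = 30.00 degrees

30.00


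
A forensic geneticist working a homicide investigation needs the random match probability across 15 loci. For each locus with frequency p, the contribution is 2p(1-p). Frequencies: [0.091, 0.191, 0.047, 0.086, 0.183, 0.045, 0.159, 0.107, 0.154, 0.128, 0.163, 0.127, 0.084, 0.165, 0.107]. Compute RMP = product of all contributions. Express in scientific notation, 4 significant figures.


Computing RMP for 15 loci:
Locus 1: 2 * 0.091 * 0.909 = 0.165438
Locus 2: 2 * 0.191 * 0.809 = 0.309038
Locus 3: 2 * 0.047 * 0.953 = 0.089582
Locus 4: 2 * 0.086 * 0.914 = 0.157208
Locus 5: 2 * 0.183 * 0.817 = 0.299022
Locus 6: 2 * 0.045 * 0.955 = 0.08595
Locus 7: 2 * 0.159 * 0.841 = 0.267438
Locus 8: 2 * 0.107 * 0.893 = 0.191102
Locus 9: 2 * 0.154 * 0.846 = 0.260568
Locus 10: 2 * 0.128 * 0.872 = 0.223232
Locus 11: 2 * 0.163 * 0.837 = 0.272862
Locus 12: 2 * 0.127 * 0.873 = 0.221742
Locus 13: 2 * 0.084 * 0.916 = 0.153888
Locus 14: 2 * 0.165 * 0.835 = 0.27555
Locus 15: 2 * 0.107 * 0.893 = 0.191102
RMP = 2.697e-11

2.697e-11


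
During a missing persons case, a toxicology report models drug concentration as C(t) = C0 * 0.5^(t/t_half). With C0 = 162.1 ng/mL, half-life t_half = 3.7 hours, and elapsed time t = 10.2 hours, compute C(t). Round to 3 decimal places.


Drug concentration decay:
Number of half-lives = t / t_half = 10.2 / 3.7 = 2.756757
Decay factor = 0.5^2.756757 = 0.1479563
C(t) = 162.1 * 0.1479563 = 23.984 ng/mL

23.984


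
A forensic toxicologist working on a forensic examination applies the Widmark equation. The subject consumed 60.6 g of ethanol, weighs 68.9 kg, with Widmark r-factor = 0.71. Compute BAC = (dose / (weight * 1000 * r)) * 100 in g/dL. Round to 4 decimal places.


Applying the Widmark formula:
BAC = (dose_g / (body_wt * 1000 * r)) * 100
Denominator = 68.9 * 1000 * 0.71 = 48919
BAC = (60.6 / 48919) * 100
BAC = 0.1239 g/dL

0.1239


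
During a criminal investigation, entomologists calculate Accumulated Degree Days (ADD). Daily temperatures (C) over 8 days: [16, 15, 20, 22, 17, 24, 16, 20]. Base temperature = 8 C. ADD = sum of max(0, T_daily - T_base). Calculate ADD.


Computing ADD day by day:
Day 1: max(0, 16 - 8) = 8
Day 2: max(0, 15 - 8) = 7
Day 3: max(0, 20 - 8) = 12
Day 4: max(0, 22 - 8) = 14
Day 5: max(0, 17 - 8) = 9
Day 6: max(0, 24 - 8) = 16
Day 7: max(0, 16 - 8) = 8
Day 8: max(0, 20 - 8) = 12
Total ADD = 86

86


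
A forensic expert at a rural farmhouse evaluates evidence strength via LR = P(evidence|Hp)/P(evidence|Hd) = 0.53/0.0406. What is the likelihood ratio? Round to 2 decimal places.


Likelihood ratio calculation:
LR = P(E|Hp) / P(E|Hd)
LR = 0.53 / 0.0406
LR = 13.05

13.05


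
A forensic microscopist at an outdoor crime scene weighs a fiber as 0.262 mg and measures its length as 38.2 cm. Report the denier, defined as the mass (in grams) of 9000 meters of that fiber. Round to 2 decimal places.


Denier calculation:
Mass in grams = 0.262 mg / 1000 = 0.000262 g
Length in meters = 38.2 cm / 100 = 0.382 m
Linear density = mass / length = 0.000262 / 0.382 = 0.00068586 g/m
Denier = (g/m) * 9000 = 0.00068586 * 9000 = 6.17

6.17


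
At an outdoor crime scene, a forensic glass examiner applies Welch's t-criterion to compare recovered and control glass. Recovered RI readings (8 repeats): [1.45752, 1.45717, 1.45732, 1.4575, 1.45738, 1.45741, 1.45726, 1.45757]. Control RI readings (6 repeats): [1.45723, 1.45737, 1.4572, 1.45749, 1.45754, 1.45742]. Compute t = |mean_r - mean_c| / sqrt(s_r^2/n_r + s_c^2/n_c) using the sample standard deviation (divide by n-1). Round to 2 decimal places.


Welch's t-criterion for glass RI comparison:
Recovered mean = sum / n_r = 11.65913 / 8 = 1.4573912
Control mean = sum / n_c = 8.74425 / 6 = 1.457375
Recovered sample variance s_r^2 = 1.88696e-08
Control sample variance s_c^2 = 1.883e-08
Welch SE (unpooled) = sqrt(s_r^2/n_r + s_c^2/n_c) = sqrt(2.35871e-09 + 3.13833e-09) = sqrt(5.49704e-09) = 7.4142e-05
|mean_r - mean_c| = 1.625e-05
t = 1.625e-05 / 7.4142e-05 = 0.22

0.22


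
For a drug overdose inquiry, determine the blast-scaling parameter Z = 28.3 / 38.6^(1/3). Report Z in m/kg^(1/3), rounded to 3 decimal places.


Scaled distance calculation:
W^(1/3) = 38.6^(1/3) = 3.379578
Z = R / W^(1/3) = 28.3 / 3.379578
Z = 8.374 m/kg^(1/3)

8.374


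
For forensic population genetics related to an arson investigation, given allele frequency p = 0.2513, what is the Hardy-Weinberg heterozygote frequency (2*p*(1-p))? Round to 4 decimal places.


Hardy-Weinberg heterozygote frequency:
q = 1 - p = 1 - 0.2513 = 0.7487
2pq = 2 * 0.2513 * 0.7487 = 0.3763

0.3763


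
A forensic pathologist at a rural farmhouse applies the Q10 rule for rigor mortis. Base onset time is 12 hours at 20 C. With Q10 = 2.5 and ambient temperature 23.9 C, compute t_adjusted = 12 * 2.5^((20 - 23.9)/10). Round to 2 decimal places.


Rigor mortis time adjustment:
Exponent = (T_ref - T_actual) / 10 = (20 - 23.9) / 10 = -0.39
Q10 factor = 2.5^-0.39 = 0.69953
t_adjusted = 12 * 0.69953 = 8.39 hours

8.39


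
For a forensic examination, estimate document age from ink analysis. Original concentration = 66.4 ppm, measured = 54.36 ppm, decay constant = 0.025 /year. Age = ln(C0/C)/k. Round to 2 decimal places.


Document age estimation:
C0/C = 66.4 / 54.36 = 1.221486
ln(C0/C) = 0.200068
t = 0.200068 / 0.025 = 8.00 years

8.00


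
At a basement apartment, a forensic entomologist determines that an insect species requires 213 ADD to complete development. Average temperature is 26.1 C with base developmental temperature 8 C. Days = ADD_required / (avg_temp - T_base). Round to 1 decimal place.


Insect development time:
Effective temperature = avg_temp - T_base = 26.1 - 8 = 18.1 C
Days = ADD / effective_temp = 213 / 18.1 = 11.8 days

11.8


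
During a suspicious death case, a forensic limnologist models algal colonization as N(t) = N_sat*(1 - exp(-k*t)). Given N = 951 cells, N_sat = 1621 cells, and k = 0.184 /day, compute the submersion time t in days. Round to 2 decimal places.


PMSI from diatom colonization curve:
N / N_sat = 951 / 1621 = 0.586675
1 - N/N_sat = 0.413325
ln(1 - N/N_sat) = -0.883521
t = -ln(1 - N/N_sat) / k = -(-0.883521) / 0.184 = 4.80 days

4.80


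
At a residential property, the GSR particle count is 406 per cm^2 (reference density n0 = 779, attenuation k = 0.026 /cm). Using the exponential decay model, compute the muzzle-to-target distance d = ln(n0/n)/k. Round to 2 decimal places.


GSR distance calculation:
n0/n = 779 / 406 = 1.918719
ln(n0/n) = 0.651658
d = 0.651658 / 0.026 = 25.06 cm

25.06


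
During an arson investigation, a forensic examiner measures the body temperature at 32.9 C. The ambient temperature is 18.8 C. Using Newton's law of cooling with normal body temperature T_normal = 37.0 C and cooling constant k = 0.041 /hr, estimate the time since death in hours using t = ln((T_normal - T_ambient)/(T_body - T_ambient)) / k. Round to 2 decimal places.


Using Newton's law of cooling:
t = ln((T_normal - T_ambient) / (T_body - T_ambient)) / k
T_normal - T_ambient = 18.2
T_body - T_ambient = 14.1
Ratio = 1.29078
ln(ratio) = 0.255247
t = 0.255247 / 0.041 = 6.23 hours

6.23


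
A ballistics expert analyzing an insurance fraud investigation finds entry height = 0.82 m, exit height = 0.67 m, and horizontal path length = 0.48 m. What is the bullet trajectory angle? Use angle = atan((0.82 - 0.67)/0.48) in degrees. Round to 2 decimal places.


Bullet trajectory angle:
Height difference = 0.82 - 0.67 = 0.15 m
angle = atan(0.15 / 0.48)
angle = atan(0.3125)
angle = 17.35 degrees

17.35


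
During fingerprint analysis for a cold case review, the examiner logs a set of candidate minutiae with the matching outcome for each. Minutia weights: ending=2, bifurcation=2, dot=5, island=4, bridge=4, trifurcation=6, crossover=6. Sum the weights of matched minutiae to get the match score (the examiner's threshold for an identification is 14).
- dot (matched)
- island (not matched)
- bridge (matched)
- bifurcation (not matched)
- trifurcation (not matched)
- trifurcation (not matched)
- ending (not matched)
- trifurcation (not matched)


Weighted minutiae match score:
  dot: matched, +5 (running total 5)
  island: not matched, +0
  bridge: matched, +4 (running total 9)
  bifurcation: not matched, +0
  trifurcation: not matched, +0
  trifurcation: not matched, +0
  ending: not matched, +0
  trifurcation: not matched, +0
Total score = 9
Threshold = 14; verdict = inconclusive

9


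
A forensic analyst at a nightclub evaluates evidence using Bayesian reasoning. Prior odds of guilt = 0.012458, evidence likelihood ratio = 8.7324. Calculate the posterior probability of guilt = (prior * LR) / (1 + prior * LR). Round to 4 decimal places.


Bayesian evidence evaluation:
Posterior odds = prior_odds * LR = 0.012458 * 8.7324 = 0.1087882
Posterior probability = posterior_odds / (1 + posterior_odds)
= 0.1087882 / (1 + 0.1087882)
= 0.1087882 / 1.1087882
= 0.0981

0.0981


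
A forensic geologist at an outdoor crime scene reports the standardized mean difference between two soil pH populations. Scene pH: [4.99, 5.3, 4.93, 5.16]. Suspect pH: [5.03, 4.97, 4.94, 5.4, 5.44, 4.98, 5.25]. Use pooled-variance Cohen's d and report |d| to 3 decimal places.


Pooled-variance Cohen's d for soil pH comparison:
Scene mean = 20.38 / 4 = 5.095
Suspect mean = 36.01 / 7 = 5.144286
Scene sample variance s_s^2 = 0.028167
Suspect sample variance s_c^2 = 0.046029
Pooled variance = ((n_s-1)*s_s^2 + (n_c-1)*s_c^2) / (n_s + n_c - 2) = 0.040075
Pooled SD = sqrt(0.040075) = 0.200187
Mean difference = -0.049286
|d| = |-0.049286| / 0.200187 = 0.246

0.246


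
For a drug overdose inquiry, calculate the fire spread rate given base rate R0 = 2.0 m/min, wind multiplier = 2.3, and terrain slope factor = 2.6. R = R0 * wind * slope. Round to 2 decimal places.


Fire spread rate calculation:
R = R0 * wind_factor * slope_factor
= 2.0 * 2.3 * 2.6
= 4.6 * 2.6
= 11.96 m/min

11.96


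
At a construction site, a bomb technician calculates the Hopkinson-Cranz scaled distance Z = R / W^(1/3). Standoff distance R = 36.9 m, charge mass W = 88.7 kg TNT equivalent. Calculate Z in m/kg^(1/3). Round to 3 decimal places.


Scaled distance calculation:
W^(1/3) = 88.7^(1/3) = 4.459723
Z = R / W^(1/3) = 36.9 / 4.459723
Z = 8.274 m/kg^(1/3)

8.274


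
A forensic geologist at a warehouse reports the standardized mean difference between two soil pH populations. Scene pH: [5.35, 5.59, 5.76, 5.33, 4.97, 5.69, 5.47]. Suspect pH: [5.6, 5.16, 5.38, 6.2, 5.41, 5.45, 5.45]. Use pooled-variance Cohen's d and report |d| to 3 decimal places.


Pooled-variance Cohen's d for soil pH comparison:
Scene mean = 38.16 / 7 = 5.451429
Suspect mean = 38.65 / 7 = 5.521429
Scene sample variance s_s^2 = 0.071414
Suspect sample variance s_c^2 = 0.106648
Pooled variance = ((n_s-1)*s_s^2 + (n_c-1)*s_c^2) / (n_s + n_c - 2) = 0.089031
Pooled SD = sqrt(0.089031) = 0.298381
Mean difference = -0.07
|d| = |-0.07| / 0.298381 = 0.235

0.235


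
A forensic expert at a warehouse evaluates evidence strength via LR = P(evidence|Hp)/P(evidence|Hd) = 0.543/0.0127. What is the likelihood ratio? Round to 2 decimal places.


Likelihood ratio calculation:
LR = P(E|Hp) / P(E|Hd)
LR = 0.543 / 0.0127
LR = 42.76

42.76


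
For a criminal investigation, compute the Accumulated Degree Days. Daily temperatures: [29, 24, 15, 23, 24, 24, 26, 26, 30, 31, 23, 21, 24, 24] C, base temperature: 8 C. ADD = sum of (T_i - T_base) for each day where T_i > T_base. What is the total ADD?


Computing ADD day by day:
Day 1: max(0, 29 - 8) = 21
Day 2: max(0, 24 - 8) = 16
Day 3: max(0, 15 - 8) = 7
Day 4: max(0, 23 - 8) = 15
Day 5: max(0, 24 - 8) = 16
Day 6: max(0, 24 - 8) = 16
Day 7: max(0, 26 - 8) = 18
Day 8: max(0, 26 - 8) = 18
Day 9: max(0, 30 - 8) = 22
Day 10: max(0, 31 - 8) = 23
Day 11: max(0, 23 - 8) = 15
Day 12: max(0, 21 - 8) = 13
Day 13: max(0, 24 - 8) = 16
Day 14: max(0, 24 - 8) = 16
Total ADD = 232

232


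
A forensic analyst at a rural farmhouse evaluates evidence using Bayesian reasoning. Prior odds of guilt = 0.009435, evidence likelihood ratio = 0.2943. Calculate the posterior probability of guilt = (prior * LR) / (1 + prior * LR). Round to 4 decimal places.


Bayesian evidence evaluation:
Posterior odds = prior_odds * LR = 0.009435 * 0.2943 = 0.002776721
Posterior probability = posterior_odds / (1 + posterior_odds)
= 0.002776721 / (1 + 0.002776721)
= 0.002776721 / 1.002776721
= 0.0028

0.0028


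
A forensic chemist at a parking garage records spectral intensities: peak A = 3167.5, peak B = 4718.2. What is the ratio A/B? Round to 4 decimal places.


Spectral peak ratio:
Peak A = 3167.5 counts
Peak B = 4718.2 counts
Ratio = 3167.5 / 4718.2 = 0.6713

0.6713


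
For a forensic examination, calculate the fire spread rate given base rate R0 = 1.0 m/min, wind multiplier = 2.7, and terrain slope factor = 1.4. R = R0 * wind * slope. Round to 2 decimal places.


Fire spread rate calculation:
R = R0 * wind_factor * slope_factor
= 1.0 * 2.7 * 1.4
= 2.7 * 1.4
= 3.78 m/min

3.78


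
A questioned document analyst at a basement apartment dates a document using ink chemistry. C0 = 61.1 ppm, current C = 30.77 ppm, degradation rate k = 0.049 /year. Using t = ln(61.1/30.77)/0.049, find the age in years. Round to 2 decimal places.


Document age estimation:
C0/C = 61.1 / 30.77 = 1.9857
ln(C0/C) = 0.685971
t = 0.685971 / 0.049 = 14.00 years

14.00


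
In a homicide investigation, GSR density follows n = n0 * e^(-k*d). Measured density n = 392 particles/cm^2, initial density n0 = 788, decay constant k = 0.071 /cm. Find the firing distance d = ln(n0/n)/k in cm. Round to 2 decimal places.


GSR distance calculation:
n0/n = 788 / 392 = 2.010204
ln(n0/n) = 0.698236
d = 0.698236 / 0.071 = 9.83 cm

9.83


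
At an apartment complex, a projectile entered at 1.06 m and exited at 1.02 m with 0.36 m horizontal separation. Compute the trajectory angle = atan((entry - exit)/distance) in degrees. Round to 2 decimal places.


Bullet trajectory angle:
Height difference = 1.06 - 1.02 = 0.04 m
angle = atan(0.04 / 0.36)
angle = atan(0.111111)
angle = 6.34 degrees

6.34


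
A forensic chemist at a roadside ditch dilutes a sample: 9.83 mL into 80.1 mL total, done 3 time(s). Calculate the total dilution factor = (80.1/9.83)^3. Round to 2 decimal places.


Dilution factor calculation:
Single dilution = V_total / V_sample = 80.1 / 9.83 ≈ 8.148525
Number of dilutions = 3
Total DF = (80.1 / 9.83)^3 (full precision, rounded at the end) = 541.05

541.05


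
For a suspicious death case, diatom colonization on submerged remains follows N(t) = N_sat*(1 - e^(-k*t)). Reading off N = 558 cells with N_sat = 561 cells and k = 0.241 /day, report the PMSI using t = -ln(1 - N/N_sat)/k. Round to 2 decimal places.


PMSI from diatom colonization curve:
N / N_sat = 558 / 561 = 0.994652
1 - N/N_sat = 0.005348
ln(1 - N/N_sat) = -5.231033
t = -ln(1 - N/N_sat) / k = -(-5.231033) / 0.241 = 21.71 days

21.71


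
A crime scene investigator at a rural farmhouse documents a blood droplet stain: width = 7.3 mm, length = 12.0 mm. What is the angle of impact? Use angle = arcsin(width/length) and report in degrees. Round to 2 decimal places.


Blood spatter impact angle calculation:
width / length = 7.3 / 12.0 = 0.608333
angle = arcsin(0.608333)
angle = 37.47 degrees

37.47


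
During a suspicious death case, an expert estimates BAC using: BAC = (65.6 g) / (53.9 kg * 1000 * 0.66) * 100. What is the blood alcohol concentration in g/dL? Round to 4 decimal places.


Applying the Widmark formula:
BAC = (dose_g / (body_wt * 1000 * r)) * 100
Denominator = 53.9 * 1000 * 0.66 = 35574
BAC = (65.6 / 35574) * 100
BAC = 0.1844 g/dL

0.1844


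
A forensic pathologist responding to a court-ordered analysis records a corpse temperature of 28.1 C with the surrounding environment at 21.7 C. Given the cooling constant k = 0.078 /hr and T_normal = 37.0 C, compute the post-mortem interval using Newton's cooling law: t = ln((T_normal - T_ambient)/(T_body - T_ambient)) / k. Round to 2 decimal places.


Using Newton's law of cooling:
t = ln((T_normal - T_ambient) / (T_body - T_ambient)) / k
T_normal - T_ambient = 15.3
T_body - T_ambient = 6.4
Ratio = 2.390625
ln(ratio) = 0.871555
t = 0.871555 / 0.078 = 11.17 hours

11.17


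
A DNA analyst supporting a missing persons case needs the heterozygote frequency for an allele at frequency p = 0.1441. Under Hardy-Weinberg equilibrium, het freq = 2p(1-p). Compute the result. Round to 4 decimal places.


Hardy-Weinberg heterozygote frequency:
q = 1 - p = 1 - 0.1441 = 0.8559
2pq = 2 * 0.1441 * 0.8559 = 0.2467

0.2467


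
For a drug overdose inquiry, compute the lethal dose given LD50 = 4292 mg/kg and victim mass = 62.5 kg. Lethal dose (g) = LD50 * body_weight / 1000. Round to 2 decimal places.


Lethal dose calculation:
Lethal dose = LD50 * body_weight / 1000
= 4292 * 62.5 / 1000
= 268250 / 1000
= 268.25 g

268.25


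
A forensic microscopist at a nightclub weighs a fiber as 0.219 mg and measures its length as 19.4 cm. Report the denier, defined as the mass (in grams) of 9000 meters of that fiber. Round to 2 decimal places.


Denier calculation:
Mass in grams = 0.219 mg / 1000 = 0.000219 g
Length in meters = 19.4 cm / 100 = 0.194 m
Linear density = mass / length = 0.000219 / 0.194 = 0.00112887 g/m
Denier = (g/m) * 9000 = 0.00112887 * 9000 = 10.16

10.16


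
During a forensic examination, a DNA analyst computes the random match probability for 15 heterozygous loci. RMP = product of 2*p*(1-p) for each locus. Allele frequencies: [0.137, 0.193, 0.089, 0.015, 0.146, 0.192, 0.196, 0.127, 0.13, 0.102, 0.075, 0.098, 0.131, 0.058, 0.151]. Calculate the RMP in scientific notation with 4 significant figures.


Computing RMP for 15 loci:
Locus 1: 2 * 0.137 * 0.863 = 0.236462
Locus 2: 2 * 0.193 * 0.807 = 0.311502
Locus 3: 2 * 0.089 * 0.911 = 0.162158
Locus 4: 2 * 0.015 * 0.985 = 0.02955
Locus 5: 2 * 0.146 * 0.854 = 0.249368
Locus 6: 2 * 0.192 * 0.808 = 0.310272
Locus 7: 2 * 0.196 * 0.804 = 0.315168
Locus 8: 2 * 0.127 * 0.873 = 0.221742
Locus 9: 2 * 0.13 * 0.87 = 0.2262
Locus 10: 2 * 0.102 * 0.898 = 0.183192
Locus 11: 2 * 0.075 * 0.925 = 0.13875
Locus 12: 2 * 0.098 * 0.902 = 0.176792
Locus 13: 2 * 0.131 * 0.869 = 0.227678
Locus 14: 2 * 0.058 * 0.942 = 0.109272
Locus 15: 2 * 0.151 * 0.849 = 0.256398
RMP = 1.237e-11

1.237e-11


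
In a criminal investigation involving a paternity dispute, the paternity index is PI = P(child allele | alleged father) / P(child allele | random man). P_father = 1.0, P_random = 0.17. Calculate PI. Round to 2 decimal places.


Paternity Index calculation:
PI = P(allele|father) / P(allele|random)
PI = 1.0 / 0.17
PI = 5.88

5.88
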